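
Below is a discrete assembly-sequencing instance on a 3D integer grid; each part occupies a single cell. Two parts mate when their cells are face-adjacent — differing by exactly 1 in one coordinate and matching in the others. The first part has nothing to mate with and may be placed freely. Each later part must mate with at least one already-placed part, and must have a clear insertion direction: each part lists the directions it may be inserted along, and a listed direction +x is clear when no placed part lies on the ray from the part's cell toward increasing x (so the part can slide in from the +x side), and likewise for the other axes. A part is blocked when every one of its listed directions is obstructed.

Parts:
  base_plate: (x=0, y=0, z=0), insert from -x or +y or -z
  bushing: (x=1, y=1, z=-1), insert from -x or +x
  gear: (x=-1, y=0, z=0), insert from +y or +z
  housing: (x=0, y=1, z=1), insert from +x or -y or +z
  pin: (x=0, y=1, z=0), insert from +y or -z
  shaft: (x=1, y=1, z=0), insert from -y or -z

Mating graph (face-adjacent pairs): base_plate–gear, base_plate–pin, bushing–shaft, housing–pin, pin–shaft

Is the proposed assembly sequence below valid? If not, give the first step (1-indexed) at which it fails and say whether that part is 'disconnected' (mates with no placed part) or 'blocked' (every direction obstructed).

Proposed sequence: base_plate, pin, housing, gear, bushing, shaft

Invalid at step 5 (disconnected)

1. base_plate@(0, 0, 0) [-x clear] — {base_plate}
2. pin@(0, 1, 0) [+y clear] — {base_plate, pin}
3. housing@(0, 1, 1) [+x clear] — {base_plate, housing, pin}
4. gear@(-1, 0, 0) [+y clear] — {base_plate, gear, housing, pin}
5. bushing@(1, 1, -1) — no placed neighbour ⇒ disconnected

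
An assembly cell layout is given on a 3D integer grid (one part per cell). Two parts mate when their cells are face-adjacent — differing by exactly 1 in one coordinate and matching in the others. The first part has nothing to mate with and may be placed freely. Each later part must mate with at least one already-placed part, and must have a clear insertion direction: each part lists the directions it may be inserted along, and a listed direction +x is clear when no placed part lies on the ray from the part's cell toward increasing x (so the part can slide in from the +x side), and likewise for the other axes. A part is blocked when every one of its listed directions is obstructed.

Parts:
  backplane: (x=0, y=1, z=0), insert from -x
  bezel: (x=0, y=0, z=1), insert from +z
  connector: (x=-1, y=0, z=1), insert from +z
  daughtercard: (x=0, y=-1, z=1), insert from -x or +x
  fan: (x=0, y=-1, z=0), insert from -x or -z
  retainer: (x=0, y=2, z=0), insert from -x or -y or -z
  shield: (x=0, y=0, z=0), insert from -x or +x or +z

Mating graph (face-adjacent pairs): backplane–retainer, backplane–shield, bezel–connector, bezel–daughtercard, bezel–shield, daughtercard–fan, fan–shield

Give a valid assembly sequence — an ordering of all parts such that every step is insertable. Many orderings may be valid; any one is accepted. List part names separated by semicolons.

1. bezel@(0, 0, 1) [+z clear] — {bezel}
2. connector@(-1, 0, 1) [+z clear] — {bezel, connector}
3. daughtercard@(0, -1, 1) [-x clear] — {bezel, connector, daughtercard}
4. fan@(0, -1, 0) [-x clear] — {bezel, connector, daughtercard, fan}
5. shield@(0, 0, 0) [-x clear] — {bezel, connector, daughtercard, fan, shield}
6. backplane@(0, 1, 0) [-x clear] — {backplane, bezel, connector, daughtercard, fan, shield}
7. retainer@(0, 2, 0) [-x clear] — {backplane, bezel, connector, daughtercard, fan, retainer, shield}

bezel; connector; daughtercard; fan; shield; backplane; retainer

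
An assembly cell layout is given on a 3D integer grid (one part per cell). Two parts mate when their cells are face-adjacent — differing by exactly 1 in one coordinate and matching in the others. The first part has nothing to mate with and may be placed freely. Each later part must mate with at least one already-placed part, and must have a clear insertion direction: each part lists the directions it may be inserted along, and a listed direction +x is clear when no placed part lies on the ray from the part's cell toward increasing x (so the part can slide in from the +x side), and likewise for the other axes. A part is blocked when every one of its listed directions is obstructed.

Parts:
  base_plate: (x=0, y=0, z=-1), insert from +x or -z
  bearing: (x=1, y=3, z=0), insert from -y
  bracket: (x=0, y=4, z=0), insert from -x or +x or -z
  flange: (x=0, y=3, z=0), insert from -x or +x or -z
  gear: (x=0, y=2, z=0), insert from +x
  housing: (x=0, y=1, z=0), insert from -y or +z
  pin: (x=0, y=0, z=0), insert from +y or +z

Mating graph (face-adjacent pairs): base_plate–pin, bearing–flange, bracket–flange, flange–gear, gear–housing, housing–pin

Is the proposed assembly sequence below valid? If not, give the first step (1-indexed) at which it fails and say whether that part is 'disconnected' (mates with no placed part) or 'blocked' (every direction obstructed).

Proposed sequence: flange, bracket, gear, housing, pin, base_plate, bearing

Valid

1. flange@(0, 3, 0) [-x clear] — {flange}
2. bracket@(0, 4, 0) [-x clear] — {bracket, flange}
3. gear@(0, 2, 0) [+x clear] — {bracket, flange, gear}
4. housing@(0, 1, 0) [-y clear] — {bracket, flange, gear, housing}
5. pin@(0, 0, 0) [+z clear] — {bracket, flange, gear, housing, pin}
6. base_plate@(0, 0, -1) [+x clear] — {base_plate, bracket, flange, gear, housing, pin}
7. bearing@(1, 3, 0) [-y clear] — {base_plate, bearing, bracket, flange, gear, housing, pin}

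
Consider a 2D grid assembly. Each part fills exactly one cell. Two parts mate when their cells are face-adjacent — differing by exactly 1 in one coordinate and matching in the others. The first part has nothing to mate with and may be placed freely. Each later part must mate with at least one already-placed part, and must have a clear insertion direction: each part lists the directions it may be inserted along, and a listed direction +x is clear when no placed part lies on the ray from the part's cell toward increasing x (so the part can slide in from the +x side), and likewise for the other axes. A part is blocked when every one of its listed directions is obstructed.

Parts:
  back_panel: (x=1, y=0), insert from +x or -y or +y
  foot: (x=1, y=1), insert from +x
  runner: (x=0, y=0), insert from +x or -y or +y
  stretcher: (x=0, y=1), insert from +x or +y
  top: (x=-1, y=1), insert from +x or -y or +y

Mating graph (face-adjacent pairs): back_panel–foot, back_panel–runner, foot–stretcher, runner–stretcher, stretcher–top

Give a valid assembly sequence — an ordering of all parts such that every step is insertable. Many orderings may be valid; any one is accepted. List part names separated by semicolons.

1. back_panel@(1, 0) [+x clear] — {back_panel}
2. runner@(0, 0) [-y clear] — {back_panel, runner}
3. foot@(1, 1) [+x clear] — {back_panel, foot, runner}
4. stretcher@(0, 1) [+y clear] — {back_panel, foot, runner, stretcher}
5. top@(-1, 1) [-y clear] — {back_panel, foot, runner, stretcher, top}

back_panel; runner; foot; stretcher; top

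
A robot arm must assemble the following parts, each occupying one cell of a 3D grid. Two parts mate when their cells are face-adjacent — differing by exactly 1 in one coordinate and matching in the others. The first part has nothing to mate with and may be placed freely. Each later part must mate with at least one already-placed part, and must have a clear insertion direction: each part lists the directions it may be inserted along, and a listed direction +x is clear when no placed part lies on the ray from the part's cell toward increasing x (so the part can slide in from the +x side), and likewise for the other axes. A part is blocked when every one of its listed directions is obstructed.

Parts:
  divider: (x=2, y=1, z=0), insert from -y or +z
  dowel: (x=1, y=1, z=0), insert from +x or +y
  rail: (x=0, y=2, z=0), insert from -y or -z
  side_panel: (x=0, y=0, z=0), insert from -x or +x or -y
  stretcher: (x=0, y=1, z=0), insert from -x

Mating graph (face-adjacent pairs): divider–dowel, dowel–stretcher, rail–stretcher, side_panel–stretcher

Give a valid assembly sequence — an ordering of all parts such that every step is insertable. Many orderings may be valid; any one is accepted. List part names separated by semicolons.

rail; stretcher; dowel; side_panel; divider

1. rail@(0, 2, 0) [-y clear] — {rail}
2. stretcher@(0, 1, 0) [-x clear] — {rail, stretcher}
3. dowel@(1, 1, 0) [+x clear] — {dowel, rail, stretcher}
4. side_panel@(0, 0, 0) [-x clear] — {dowel, rail, side_panel, stretcher}
5. divider@(2, 1, 0) [-y clear] — {divider, dowel, rail, side_panel, stretcher}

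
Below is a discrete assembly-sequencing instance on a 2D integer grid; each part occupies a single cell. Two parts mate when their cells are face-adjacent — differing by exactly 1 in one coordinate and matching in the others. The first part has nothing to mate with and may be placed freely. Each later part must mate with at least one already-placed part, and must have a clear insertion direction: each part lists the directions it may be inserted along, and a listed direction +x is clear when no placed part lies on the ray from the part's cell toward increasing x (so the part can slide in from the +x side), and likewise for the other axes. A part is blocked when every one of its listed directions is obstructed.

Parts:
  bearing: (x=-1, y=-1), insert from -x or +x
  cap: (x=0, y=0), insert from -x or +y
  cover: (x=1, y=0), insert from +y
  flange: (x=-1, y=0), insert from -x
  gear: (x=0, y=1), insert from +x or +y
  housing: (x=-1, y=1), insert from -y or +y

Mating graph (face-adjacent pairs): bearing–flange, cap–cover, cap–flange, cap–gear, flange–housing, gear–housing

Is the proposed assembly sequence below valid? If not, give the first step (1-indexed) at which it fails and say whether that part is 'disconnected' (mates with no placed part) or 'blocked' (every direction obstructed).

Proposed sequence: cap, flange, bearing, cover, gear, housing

Valid

1. cap@(0, 0) [-x clear] — {cap}
2. flange@(-1, 0) [-x clear] — {cap, flange}
3. bearing@(-1, -1) [-x clear] — {bearing, cap, flange}
4. cover@(1, 0) [+y clear] — {bearing, cap, cover, flange}
5. gear@(0, 1) [+x clear] — {bearing, cap, cover, flange, gear}
6. housing@(-1, 1) [+y clear] — {bearing, cap, cover, flange, gear, housing}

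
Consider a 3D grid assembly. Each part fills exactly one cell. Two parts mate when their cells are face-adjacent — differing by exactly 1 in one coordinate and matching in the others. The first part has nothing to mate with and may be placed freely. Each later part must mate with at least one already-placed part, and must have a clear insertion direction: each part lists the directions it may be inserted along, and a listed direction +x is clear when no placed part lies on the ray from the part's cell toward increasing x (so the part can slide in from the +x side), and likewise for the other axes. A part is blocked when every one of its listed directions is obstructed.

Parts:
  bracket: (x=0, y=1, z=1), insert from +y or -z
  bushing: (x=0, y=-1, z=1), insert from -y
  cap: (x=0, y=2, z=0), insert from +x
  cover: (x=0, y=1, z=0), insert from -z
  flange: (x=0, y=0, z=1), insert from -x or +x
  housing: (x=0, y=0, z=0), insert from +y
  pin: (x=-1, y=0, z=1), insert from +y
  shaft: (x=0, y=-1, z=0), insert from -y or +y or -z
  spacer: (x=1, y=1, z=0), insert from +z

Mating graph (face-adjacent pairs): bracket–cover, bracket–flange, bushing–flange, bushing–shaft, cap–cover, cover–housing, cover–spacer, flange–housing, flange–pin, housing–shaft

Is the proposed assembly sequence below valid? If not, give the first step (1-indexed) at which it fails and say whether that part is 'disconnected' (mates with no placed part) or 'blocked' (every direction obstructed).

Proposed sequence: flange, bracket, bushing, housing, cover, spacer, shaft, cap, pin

Valid

1. flange@(0, 0, 1) [-x clear] — {flange}
2. bracket@(0, 1, 1) [+y clear] — {bracket, flange}
3. bushing@(0, -1, 1) [-y clear] — {bracket, bushing, flange}
4. housing@(0, 0, 0) [+y clear] — {bracket, bushing, flange, housing}
5. cover@(0, 1, 0) [-z clear] — {bracket, bushing, cover, flange, housing}
6. spacer@(1, 1, 0) [+z clear] — {bracket, bushing, cover, flange, housing, spacer}
7. shaft@(0, -1, 0) [-y clear] — {bracket, bushing, cover, flange, housing, shaft, spacer}
8. cap@(0, 2, 0) [+x clear] — {bracket, bushing, cap, cover, flange, housing, shaft, spacer}
9. pin@(-1, 0, 1) [+y clear] — {bracket, bushing, cap, cover, flange, housing, pin, shaft, spacer}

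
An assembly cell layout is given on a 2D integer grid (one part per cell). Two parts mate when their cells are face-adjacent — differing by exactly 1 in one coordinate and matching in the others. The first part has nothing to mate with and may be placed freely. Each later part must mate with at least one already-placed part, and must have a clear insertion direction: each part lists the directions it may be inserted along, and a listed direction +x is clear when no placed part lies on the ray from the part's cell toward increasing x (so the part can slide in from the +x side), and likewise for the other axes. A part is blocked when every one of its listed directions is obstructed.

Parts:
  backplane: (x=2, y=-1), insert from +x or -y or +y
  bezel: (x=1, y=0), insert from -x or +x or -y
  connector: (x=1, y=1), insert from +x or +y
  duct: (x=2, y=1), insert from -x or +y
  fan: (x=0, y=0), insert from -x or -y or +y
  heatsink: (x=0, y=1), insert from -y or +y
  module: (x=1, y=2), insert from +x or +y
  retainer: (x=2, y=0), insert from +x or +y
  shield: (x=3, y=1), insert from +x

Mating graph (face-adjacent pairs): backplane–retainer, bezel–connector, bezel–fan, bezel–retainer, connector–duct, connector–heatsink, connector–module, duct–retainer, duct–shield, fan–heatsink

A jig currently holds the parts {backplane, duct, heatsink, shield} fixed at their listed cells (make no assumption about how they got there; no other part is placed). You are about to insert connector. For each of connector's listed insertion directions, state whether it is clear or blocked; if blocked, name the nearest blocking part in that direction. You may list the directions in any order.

+x: blocked by duct; +y: clear

+x: nearest on ray is duct@(2, 1) ⇒ blocked
+y: ray from connector(1, 1) has no placed part ⇒ clear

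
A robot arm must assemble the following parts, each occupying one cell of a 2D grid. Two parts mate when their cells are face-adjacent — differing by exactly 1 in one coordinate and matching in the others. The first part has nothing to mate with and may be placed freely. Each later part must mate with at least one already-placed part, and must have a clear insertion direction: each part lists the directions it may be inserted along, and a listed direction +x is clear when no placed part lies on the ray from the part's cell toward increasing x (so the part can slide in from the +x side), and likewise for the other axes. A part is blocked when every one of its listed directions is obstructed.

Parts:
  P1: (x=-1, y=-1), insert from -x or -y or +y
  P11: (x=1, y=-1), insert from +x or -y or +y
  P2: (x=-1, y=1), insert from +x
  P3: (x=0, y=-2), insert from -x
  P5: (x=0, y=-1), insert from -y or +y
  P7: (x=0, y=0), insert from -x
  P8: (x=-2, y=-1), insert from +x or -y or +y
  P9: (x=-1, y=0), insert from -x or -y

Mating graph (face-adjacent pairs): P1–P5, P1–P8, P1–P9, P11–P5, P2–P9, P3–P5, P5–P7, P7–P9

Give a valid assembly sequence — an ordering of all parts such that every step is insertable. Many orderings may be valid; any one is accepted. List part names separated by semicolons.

1. P1@(-1, -1) [-x clear] — {P1}
2. P8@(-2, -1) [-y clear] — {P1, P8}
3. P5@(0, -1) [-y clear] — {P1, P5, P8}
4. P11@(1, -1) [+x clear] — {P1, P11, P5, P8}
5. P7@(0, 0) [-x clear] — {P1, P11, P5, P7, P8}
6. P9@(-1, 0) [-x clear] — {P1, P11, P5, P7, P8, P9}
7. P3@(0, -2) [-x clear] — {P1, P11, P3, P5, P7, P8, P9}
8. P2@(-1, 1) [+x clear] — {P1, P11, P2, P3, P5, P7, P8, P9}

P1; P8; P5; P11; P7; P9; P3; P2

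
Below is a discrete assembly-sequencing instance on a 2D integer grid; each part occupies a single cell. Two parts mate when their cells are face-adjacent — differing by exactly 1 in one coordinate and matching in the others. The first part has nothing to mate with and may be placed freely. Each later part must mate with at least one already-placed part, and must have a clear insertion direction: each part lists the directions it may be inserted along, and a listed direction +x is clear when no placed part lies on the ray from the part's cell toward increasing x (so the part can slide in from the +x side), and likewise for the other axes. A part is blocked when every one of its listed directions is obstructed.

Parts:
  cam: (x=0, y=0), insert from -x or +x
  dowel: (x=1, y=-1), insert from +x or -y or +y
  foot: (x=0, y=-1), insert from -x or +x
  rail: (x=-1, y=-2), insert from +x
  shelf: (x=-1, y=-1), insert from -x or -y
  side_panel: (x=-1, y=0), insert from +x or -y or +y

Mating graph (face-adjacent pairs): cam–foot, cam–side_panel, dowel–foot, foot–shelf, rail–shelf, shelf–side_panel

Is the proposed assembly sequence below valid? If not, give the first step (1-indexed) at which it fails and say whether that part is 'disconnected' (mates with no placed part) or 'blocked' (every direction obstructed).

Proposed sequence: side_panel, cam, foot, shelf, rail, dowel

1. side_panel@(-1, 0) [+x clear] — {side_panel}
2. cam@(0, 0) [+x clear] — {cam, side_panel}
3. foot@(0, -1) [-x clear] — {cam, foot, side_panel}
4. shelf@(-1, -1) [-x clear] — {cam, foot, shelf, side_panel}
5. rail@(-1, -2) [+x clear] — {cam, foot, rail, shelf, side_panel}
6. dowel@(1, -1) [+x clear] — {cam, dowel, foot, rail, shelf, side_panel}

Valid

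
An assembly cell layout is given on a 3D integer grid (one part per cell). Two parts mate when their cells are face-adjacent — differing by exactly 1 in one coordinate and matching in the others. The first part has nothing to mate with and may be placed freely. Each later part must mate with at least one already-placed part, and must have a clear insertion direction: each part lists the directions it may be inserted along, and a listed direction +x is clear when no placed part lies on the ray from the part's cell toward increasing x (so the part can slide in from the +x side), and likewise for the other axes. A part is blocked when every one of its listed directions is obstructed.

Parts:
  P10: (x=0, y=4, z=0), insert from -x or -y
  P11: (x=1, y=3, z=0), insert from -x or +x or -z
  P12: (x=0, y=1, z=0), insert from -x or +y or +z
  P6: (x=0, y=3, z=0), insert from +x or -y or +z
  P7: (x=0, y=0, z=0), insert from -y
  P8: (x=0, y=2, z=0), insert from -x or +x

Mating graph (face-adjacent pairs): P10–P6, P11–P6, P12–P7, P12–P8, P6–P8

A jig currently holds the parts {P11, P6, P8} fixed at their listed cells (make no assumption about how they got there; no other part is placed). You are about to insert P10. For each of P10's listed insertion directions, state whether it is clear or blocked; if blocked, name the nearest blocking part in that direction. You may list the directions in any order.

-x: ray from P10(0, 4, 0) has no placed part ⇒ clear
-y: nearest on ray is P6@(0, 3, 0) ⇒ blocked

-x: clear; -y: blocked by P6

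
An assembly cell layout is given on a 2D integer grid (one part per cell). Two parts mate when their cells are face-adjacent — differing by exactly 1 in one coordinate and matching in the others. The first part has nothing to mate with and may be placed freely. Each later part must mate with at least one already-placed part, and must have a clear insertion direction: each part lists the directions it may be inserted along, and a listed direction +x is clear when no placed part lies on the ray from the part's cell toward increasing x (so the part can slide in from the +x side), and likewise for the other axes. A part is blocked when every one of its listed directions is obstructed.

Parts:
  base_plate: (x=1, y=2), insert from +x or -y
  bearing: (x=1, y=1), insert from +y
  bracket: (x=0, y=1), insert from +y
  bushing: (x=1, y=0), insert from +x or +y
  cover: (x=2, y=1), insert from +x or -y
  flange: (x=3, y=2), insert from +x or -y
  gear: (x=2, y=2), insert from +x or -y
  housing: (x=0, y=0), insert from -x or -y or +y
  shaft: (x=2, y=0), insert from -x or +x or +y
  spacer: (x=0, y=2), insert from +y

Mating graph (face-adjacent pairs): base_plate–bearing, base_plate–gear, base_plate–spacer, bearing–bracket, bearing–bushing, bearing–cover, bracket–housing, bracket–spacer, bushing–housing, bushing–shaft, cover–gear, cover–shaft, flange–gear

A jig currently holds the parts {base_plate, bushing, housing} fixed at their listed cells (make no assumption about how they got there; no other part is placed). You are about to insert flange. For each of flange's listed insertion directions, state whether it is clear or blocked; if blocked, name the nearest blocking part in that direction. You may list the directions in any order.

+x: clear; -y: clear

+x: ray from flange(3, 2) has no placed part ⇒ clear
-y: ray from flange(3, 2) has no placed part ⇒ clear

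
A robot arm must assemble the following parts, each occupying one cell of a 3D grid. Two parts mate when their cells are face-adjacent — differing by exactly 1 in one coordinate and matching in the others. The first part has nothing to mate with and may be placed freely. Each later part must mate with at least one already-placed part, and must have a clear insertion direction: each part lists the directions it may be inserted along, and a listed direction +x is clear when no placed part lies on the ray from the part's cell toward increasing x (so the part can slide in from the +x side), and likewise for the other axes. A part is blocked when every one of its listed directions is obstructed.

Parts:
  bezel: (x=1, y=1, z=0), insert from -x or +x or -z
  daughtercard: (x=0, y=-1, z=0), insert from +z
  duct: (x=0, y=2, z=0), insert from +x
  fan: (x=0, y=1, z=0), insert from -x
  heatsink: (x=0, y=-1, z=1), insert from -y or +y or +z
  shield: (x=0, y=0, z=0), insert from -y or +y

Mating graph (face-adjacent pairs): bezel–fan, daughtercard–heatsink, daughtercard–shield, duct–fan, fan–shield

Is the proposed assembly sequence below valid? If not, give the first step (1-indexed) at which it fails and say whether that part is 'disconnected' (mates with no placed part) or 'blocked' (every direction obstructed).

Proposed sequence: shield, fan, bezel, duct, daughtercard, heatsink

Valid

1. shield@(0, 0, 0) [-y clear] — {shield}
2. fan@(0, 1, 0) [-x clear] — {fan, shield}
3. bezel@(1, 1, 0) [+x clear] — {bezel, fan, shield}
4. duct@(0, 2, 0) [+x clear] — {bezel, duct, fan, shield}
5. daughtercard@(0, -1, 0) [+z clear] — {bezel, daughtercard, duct, fan, shield}
6. heatsink@(0, -1, 1) [-y clear] — {bezel, daughtercard, duct, fan, heatsink, shield}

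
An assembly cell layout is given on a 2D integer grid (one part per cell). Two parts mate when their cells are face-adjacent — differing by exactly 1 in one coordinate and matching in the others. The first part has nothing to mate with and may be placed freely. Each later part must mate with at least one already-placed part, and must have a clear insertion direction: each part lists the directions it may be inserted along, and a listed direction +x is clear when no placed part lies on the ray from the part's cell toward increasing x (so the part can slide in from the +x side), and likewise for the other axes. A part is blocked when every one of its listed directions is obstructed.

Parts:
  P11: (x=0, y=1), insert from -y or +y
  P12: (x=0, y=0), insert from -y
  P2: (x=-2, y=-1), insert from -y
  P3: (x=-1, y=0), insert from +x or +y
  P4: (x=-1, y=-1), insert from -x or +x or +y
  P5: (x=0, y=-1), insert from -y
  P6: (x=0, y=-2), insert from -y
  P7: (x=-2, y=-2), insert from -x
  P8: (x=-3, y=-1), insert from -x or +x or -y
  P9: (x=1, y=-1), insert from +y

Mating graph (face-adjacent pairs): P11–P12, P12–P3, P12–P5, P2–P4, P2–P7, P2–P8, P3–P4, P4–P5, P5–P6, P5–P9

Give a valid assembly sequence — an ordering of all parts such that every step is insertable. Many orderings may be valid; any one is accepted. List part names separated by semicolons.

P12; P5; P9; P4; P11; P2; P7; P3; P8; P6

1. P12@(0, 0) [-y clear] — {P12}
2. P5@(0, -1) [-y clear] — {P12, P5}
3. P9@(1, -1) [+y clear] — {P12, P5, P9}
4. P4@(-1, -1) [-x clear] — {P12, P4, P5, P9}
5. P11@(0, 1) [+y clear] — {P11, P12, P4, P5, P9}
6. P2@(-2, -1) [-y clear] — {P11, P12, P2, P4, P5, P9}
7. P7@(-2, -2) [-x clear] — {P11, P12, P2, P4, P5, P7, P9}
8. P3@(-1, 0) [+y clear] — {P11, P12, P2, P3, P4, P5, P7, P9}
9. P8@(-3, -1) [-x clear] — {P11, P12, P2, P3, P4, P5, P7, P8, P9}
10. P6@(0, -2) [-y clear] — {P11, P12, P2, P3, P4, P5, P6, P7, P8, P9}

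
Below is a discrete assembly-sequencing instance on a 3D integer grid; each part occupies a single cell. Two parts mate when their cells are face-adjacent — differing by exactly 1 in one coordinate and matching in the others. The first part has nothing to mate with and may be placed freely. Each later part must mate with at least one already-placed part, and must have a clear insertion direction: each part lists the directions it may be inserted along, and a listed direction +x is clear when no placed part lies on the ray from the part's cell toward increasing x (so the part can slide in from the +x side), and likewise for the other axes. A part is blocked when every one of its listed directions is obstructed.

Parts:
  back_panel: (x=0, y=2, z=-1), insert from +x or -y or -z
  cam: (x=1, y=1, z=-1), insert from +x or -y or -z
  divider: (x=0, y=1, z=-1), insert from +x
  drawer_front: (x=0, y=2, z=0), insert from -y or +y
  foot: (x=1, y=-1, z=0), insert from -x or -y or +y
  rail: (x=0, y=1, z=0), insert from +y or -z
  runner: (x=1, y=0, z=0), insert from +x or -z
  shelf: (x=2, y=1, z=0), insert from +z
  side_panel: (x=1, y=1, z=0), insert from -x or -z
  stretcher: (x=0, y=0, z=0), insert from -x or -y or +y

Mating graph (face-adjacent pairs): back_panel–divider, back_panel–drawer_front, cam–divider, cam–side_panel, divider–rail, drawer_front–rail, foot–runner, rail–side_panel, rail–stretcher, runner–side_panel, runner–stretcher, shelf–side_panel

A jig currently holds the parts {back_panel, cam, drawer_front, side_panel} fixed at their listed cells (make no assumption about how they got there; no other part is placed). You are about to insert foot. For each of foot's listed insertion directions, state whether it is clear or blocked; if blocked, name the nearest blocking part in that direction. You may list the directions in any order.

+y: blocked by side_panel; -x: clear; -y: clear

-x: ray from foot(1, -1, 0) has no placed part ⇒ clear
-y: ray from foot(1, -1, 0) has no placed part ⇒ clear
+y: nearest on ray is side_panel@(1, 1, 0) ⇒ blocked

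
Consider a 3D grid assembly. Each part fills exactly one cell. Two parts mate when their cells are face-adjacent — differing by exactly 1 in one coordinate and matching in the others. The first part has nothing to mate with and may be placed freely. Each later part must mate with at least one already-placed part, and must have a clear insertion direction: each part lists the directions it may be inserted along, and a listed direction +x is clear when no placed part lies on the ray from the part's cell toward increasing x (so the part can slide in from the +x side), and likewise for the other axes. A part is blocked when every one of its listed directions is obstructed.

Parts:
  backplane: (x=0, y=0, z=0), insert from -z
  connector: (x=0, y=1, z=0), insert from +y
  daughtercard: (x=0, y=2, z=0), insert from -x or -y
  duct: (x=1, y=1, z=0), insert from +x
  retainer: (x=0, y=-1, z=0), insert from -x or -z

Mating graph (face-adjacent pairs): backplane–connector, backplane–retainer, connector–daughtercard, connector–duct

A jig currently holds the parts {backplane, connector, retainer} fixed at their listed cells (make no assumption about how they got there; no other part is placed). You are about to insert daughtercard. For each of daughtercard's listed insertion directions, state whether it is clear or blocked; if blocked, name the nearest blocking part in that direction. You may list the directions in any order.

-x: ray from daughtercard(0, 2, 0) has no placed part ⇒ clear
-y: nearest on ray is connector@(0, 1, 0) ⇒ blocked

-x: clear; -y: blocked by connector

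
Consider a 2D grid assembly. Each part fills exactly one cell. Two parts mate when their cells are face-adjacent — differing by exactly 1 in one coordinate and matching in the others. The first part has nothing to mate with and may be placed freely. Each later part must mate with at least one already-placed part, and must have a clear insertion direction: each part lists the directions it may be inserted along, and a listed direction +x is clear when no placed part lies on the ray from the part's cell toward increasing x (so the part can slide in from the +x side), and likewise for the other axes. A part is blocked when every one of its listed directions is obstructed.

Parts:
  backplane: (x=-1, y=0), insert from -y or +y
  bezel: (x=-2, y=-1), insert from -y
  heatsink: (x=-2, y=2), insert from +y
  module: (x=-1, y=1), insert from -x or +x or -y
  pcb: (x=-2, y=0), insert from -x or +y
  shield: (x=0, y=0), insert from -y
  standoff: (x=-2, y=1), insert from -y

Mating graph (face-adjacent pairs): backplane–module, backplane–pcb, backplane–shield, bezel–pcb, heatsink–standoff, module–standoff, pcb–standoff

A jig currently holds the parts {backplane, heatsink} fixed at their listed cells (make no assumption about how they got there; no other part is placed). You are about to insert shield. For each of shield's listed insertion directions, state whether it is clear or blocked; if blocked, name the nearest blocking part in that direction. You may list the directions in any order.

-y: ray from shield(0, 0) has no placed part ⇒ clear

-y: clear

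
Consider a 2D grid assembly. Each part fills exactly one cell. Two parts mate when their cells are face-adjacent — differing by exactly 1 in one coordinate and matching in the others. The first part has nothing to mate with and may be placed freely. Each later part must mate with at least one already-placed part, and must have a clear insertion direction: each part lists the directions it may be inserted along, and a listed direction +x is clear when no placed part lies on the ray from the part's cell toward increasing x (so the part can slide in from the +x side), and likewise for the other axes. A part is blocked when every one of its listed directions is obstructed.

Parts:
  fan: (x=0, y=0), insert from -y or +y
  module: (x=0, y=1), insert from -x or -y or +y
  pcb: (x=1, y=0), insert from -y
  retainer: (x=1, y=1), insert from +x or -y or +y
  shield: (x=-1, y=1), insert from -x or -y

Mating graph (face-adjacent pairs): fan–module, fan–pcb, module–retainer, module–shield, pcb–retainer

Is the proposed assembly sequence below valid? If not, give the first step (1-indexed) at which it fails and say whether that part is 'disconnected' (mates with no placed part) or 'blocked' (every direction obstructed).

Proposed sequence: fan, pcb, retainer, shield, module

Invalid at step 4 (disconnected)

1. fan@(0, 0) [-y clear] — {fan}
2. pcb@(1, 0) [-y clear] — {fan, pcb}
3. retainer@(1, 1) [+x clear] — {fan, pcb, retainer}
4. shield@(-1, 1) — no placed neighbour ⇒ disconnected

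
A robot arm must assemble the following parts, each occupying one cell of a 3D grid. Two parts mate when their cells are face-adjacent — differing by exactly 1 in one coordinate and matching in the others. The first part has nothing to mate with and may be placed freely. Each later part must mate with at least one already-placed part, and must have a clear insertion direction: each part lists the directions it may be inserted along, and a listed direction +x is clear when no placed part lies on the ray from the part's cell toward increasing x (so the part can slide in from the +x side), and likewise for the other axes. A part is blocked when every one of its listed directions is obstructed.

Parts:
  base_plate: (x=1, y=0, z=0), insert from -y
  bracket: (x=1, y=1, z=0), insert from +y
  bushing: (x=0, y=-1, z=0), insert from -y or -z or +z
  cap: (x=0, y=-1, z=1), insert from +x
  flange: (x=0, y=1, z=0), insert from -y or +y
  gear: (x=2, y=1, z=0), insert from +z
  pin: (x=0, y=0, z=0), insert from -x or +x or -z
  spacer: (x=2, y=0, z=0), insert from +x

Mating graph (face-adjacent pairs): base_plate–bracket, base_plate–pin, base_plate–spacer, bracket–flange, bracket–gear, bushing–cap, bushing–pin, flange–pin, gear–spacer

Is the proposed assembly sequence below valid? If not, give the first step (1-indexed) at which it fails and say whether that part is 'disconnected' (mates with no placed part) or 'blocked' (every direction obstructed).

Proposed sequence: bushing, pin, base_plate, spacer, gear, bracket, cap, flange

1. bushing@(0, -1, 0) [-y clear] — {bushing}
2. pin@(0, 0, 0) [-x clear] — {bushing, pin}
3. base_plate@(1, 0, 0) [-y clear] — {base_plate, bushing, pin}
4. spacer@(2, 0, 0) [+x clear] — {base_plate, bushing, pin, spacer}
5. gear@(2, 1, 0) [+z clear] — {base_plate, bushing, gear, pin, spacer}
6. bracket@(1, 1, 0) [+y clear] — {base_plate, bracket, bushing, gear, pin, spacer}
7. cap@(0, -1, 1) [+x clear] — {base_plate, bracket, bushing, cap, gear, pin, spacer}
8. flange@(0, 1, 0) [+y clear] — {base_plate, bracket, bushing, cap, flange, gear, pin, spacer}

Valid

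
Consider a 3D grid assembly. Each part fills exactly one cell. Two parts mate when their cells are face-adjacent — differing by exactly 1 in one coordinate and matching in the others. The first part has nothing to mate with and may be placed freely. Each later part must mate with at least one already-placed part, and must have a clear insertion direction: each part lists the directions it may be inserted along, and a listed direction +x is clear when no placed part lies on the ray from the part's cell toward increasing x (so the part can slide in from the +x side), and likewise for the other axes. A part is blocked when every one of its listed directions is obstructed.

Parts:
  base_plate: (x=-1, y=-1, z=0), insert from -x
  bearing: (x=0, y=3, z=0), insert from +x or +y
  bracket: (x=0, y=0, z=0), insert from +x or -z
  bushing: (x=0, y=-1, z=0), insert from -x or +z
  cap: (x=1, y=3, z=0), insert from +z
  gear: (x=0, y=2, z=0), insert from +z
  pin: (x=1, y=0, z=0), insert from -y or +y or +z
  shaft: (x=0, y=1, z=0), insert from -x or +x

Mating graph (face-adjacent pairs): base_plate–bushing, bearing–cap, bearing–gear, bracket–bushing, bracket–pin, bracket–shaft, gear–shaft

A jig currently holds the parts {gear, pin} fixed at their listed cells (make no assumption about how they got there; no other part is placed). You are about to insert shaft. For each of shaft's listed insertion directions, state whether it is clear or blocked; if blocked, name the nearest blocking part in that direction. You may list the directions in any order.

+x: clear; -x: clear

-x: ray from shaft(0, 1, 0) has no placed part ⇒ clear
+x: ray from shaft(0, 1, 0) has no placed part ⇒ clear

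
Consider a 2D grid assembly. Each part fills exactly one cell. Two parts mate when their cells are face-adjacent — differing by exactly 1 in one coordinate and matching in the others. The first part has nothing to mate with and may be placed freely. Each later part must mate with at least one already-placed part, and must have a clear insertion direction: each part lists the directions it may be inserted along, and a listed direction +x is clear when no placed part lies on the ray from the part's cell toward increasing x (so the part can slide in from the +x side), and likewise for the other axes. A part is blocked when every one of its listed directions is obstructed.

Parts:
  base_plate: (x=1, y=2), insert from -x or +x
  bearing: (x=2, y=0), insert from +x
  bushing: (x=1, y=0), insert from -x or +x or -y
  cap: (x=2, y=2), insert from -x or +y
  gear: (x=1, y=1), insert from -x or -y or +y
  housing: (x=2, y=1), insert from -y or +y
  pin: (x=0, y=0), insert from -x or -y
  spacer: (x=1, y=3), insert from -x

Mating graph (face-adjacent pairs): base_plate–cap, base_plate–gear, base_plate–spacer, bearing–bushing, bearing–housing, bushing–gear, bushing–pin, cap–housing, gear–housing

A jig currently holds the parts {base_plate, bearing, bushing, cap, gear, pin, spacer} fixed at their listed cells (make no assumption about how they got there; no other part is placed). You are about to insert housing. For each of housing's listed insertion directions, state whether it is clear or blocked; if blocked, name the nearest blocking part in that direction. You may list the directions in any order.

+y: blocked by cap; -y: blocked by bearing

-y: nearest on ray is bearing@(2, 0) ⇒ blocked
+y: nearest on ray is cap@(2, 2) ⇒ blocked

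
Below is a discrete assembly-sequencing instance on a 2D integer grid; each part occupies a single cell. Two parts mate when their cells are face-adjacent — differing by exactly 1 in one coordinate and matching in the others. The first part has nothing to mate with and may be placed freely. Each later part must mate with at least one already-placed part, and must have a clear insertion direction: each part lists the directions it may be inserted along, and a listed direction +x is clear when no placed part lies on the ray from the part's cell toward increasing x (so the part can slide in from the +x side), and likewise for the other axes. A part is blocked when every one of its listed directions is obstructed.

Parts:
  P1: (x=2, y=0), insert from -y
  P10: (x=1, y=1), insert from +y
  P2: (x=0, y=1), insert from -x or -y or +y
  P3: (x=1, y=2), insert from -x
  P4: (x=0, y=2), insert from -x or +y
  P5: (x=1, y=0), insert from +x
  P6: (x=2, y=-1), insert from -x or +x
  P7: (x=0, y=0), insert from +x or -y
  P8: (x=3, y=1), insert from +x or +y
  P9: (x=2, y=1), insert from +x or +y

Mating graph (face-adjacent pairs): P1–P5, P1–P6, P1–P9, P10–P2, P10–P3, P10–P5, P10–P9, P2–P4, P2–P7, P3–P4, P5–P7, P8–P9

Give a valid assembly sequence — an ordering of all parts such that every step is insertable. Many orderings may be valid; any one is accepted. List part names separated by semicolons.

1. P10@(1, 1) [+y clear] — {P10}
2. P5@(1, 0) [+x clear] — {P10, P5}
3. P1@(2, 0) [-y clear] — {P1, P10, P5}
4. P6@(2, -1) [-x clear] — {P1, P10, P5, P6}
5. P2@(0, 1) [-x clear] — {P1, P10, P2, P5, P6}
6. P9@(2, 1) [+x clear] — {P1, P10, P2, P5, P6, P9}
7. P8@(3, 1) [+x clear] — {P1, P10, P2, P5, P6, P8, P9}
8. P3@(1, 2) [-x clear] — {P1, P10, P2, P3, P5, P6, P8, P9}
9. P4@(0, 2) [-x clear] — {P1, P10, P2, P3, P4, P5, P6, P8, P9}
10. P7@(0, 0) [-y clear] — {P1, P10, P2, P3, P4, P5, P6, P7, P8, P9}

P10; P5; P1; P6; P2; P9; P8; P3; P4; P7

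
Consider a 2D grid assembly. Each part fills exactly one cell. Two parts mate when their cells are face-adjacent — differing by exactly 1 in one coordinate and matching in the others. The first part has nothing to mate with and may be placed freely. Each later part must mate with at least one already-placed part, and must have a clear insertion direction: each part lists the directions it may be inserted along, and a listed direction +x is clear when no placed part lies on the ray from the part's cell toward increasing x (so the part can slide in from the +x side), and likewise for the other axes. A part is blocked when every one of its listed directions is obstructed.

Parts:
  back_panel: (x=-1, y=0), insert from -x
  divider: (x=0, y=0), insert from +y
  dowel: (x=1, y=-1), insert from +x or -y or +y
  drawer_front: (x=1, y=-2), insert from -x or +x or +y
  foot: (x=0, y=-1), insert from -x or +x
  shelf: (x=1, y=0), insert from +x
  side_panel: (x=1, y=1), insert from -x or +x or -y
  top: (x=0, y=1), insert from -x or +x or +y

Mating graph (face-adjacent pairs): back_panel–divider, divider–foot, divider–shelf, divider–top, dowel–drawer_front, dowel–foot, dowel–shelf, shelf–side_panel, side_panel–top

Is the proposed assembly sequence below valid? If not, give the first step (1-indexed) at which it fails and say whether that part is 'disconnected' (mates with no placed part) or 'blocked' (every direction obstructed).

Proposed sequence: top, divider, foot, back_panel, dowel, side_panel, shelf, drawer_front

1. top@(0, 1) [-x clear] — {top}
2. divider@(0, 0) — +y all obstructed ⇒ blocked

Invalid at step 2 (blocked)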